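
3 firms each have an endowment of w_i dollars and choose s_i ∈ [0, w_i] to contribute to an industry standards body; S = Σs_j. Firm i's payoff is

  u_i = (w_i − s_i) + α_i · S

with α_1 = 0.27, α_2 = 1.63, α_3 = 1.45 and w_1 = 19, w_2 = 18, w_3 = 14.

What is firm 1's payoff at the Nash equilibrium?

∂u_i/∂s_i = α_i − 1, so firm i contributes w_i if α_i > 1, else 0.
α_i > 1 for i ∈ {2, 3}; NE contributions (0, 18, 14), S = 32.
u_1 = (19 − 0) + 0.27·32 = 27.64.

27.64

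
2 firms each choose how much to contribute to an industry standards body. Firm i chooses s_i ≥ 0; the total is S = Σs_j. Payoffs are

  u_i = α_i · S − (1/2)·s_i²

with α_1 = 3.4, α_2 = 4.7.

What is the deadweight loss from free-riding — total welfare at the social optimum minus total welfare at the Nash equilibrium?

Firm i's FOC: ∂u_i/∂s_i = α_i − s_i = 0, so s_i* = α_i.
NE contributions = (3.4, 4.7); S = 8.1.
W^NE = (Σα)·S − ½Σα_i² = 8.1² − ½·33.65 = 48.785.
Planner sets s_i = Σα_j = 8.1 for every i, so S^SO = 2·8.1 = 16.2.
W^SO = (Σα)·S^SO − ½·2·(Σα)² = (2/2)·8.1² = 65.61.
Deadweight loss = W^SO − W^NE = 16.825.

16.825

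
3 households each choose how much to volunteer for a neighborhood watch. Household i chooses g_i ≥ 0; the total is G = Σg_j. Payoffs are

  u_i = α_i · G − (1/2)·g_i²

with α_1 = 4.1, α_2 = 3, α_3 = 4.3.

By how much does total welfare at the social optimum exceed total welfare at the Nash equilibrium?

87.13

Household i's FOC: ∂u_i/∂g_i = α_i − g_i = 0, so g_i* = α_i.
NE contributions = (4.1, 3, 4.3); G = 11.4.
W^NE = (Σα)·G − ½Σα_i² = 11.4² − ½·44.3 = 107.81.
Planner sets g_i = Σα_j = 11.4 for every i, so G^SO = 3·11.4 = 34.2.
W^SO = (Σα)·G^SO − ½·3·(Σα)² = (3/2)·11.4² = 194.94.
Deadweight loss = W^SO − W^NE = 87.13.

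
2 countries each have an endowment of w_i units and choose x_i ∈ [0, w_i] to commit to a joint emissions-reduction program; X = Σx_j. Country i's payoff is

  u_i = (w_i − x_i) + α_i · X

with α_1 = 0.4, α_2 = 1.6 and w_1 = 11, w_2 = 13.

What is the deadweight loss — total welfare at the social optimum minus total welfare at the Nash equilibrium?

11

∂u_i/∂x_i = α_i − 1, so country i contributes w_i if α_i > 1, else 0.
α_i > 1 for i ∈ {2}; NE contributions (0, 13), X = 13.
W^NE = Σw_i − X^NE + (Σα_i)·X^NE = 24 + 1·13 = 37.
Planner: ∂(Σu_j)/∂x_i = Σα_j − 1 = 1 > 0, so everyone contributes w_i; X^SO = 24, W^SO = 24 + 1·24 = 48.
Deadweight loss = 11.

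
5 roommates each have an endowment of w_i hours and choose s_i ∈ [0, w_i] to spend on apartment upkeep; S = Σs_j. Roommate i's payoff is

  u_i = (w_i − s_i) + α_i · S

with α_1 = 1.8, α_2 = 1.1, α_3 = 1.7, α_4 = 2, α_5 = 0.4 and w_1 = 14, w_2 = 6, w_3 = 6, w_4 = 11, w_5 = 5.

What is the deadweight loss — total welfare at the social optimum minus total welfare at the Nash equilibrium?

30

∂u_i/∂s_i = α_i − 1, so roommate i contributes w_i if α_i > 1, else 0.
α_i > 1 for i ∈ {1, 2, 3, 4}; NE contributions (14, 6, 6, 11, 0), S = 37.
W^NE = Σw_i − S^NE + (Σα_i)·S^NE = 42 + 6·37 = 264.
Planner: ∂(Σu_j)/∂s_i = Σα_j − 1 = 6 > 0, so everyone contributes w_i; S^SO = 42, W^SO = 42 + 6·42 = 294.
Deadweight loss = 30.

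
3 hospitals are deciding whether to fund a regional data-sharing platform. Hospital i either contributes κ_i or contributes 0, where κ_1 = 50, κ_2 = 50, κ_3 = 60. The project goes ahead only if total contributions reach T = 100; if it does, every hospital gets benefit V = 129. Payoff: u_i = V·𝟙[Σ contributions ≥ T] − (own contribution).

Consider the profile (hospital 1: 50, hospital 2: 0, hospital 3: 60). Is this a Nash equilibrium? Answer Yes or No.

Total = 110 ≥ 100: provided.
Hospital 1 (pledges 50, payoff 79): dropping to 0 → total 60, payoff 0. No gain.
Hospital 2 (pledges 0, payoff 129): pledging 50 → total 160, payoff 79. No gain.
Hospital 3 (pledges 60, payoff 69): dropping to 0 → total 50, payoff 0. No gain.

Yes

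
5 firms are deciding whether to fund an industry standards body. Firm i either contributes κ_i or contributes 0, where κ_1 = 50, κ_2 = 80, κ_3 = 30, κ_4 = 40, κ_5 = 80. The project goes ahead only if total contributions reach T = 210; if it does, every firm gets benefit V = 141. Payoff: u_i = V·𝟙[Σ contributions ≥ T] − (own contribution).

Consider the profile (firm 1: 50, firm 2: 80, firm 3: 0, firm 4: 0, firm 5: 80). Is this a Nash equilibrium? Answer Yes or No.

Total = 210 ≥ 210: provided.
Firm 1 (pledges 50, payoff 91): dropping to 0 → total 160, payoff 0. No gain.
Firm 2 (pledges 80, payoff 61): dropping to 0 → total 130, payoff 0. No gain.
Firm 3 (pledges 0, payoff 141): pledging 30 → total 240, payoff 111. No gain.
Firm 4 (pledges 0, payoff 141): pledging 40 → total 250, payoff 101. No gain.
Firm 5 (pledges 80, payoff 61): dropping to 0 → total 130, payoff 0. No gain.

Yes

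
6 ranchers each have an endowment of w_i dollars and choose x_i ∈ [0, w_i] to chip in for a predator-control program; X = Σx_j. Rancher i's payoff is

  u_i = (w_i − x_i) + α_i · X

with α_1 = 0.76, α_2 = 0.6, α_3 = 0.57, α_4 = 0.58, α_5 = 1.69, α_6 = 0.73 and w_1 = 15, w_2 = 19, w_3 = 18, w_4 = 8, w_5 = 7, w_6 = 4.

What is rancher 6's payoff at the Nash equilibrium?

∂u_i/∂x_i = α_i − 1, so rancher i contributes w_i if α_i > 1, else 0.
α_i > 1 for i ∈ {5}; NE contributions (0, 0, 0, 0, 7, 0), X = 7.
u_6 = (4 − 0) + 0.73·7 = 9.11.

9.11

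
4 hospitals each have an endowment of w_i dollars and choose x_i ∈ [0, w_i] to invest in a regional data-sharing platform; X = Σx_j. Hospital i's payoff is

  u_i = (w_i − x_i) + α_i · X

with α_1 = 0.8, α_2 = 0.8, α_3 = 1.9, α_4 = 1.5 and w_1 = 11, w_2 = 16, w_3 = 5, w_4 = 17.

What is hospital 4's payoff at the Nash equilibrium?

33

∂u_i/∂x_i = α_i − 1, so hospital i contributes w_i if α_i > 1, else 0.
α_i > 1 for i ∈ {3, 4}; NE contributions (0, 0, 5, 17), X = 22.
u_4 = (17 − 17) + 1.5·22 = 33.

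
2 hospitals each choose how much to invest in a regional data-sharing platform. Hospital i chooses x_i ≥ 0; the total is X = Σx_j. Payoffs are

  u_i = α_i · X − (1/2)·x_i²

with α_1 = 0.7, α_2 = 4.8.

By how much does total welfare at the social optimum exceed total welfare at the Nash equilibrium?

11.765

Hospital i's FOC: ∂u_i/∂x_i = α_i − x_i = 0, so x_i* = α_i.
NE contributions = (0.7, 4.8); X = 5.5.
W^NE = (Σα)·X − ½Σα_i² = 5.5² − ½·23.53 = 18.485.
Planner sets x_i = Σα_j = 5.5 for every i, so X^SO = 2·5.5 = 11.
W^SO = (Σα)·X^SO − ½·2·(Σα)² = (2/2)·5.5² = 30.25.
Deadweight loss = W^SO − W^NE = 11.765.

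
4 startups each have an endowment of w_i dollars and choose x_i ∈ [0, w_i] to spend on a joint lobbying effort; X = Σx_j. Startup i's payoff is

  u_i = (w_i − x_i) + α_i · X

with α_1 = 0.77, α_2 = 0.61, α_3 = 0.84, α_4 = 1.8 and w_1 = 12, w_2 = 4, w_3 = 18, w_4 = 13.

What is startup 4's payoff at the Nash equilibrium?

∂u_i/∂x_i = α_i − 1, so startup i contributes w_i if α_i > 1, else 0.
α_i > 1 for i ∈ {4}; NE contributions (0, 0, 0, 13), X = 13.
u_4 = (13 − 13) + 1.8·13 = 23.4.

23.4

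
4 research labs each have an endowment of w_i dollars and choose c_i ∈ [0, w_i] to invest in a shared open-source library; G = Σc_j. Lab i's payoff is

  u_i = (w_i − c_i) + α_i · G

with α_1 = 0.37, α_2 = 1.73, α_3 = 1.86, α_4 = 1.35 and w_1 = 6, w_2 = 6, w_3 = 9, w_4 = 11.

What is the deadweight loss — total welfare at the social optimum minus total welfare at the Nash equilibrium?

∂u_i/∂c_i = α_i − 1, so lab i contributes w_i if α_i > 1, else 0.
α_i > 1 for i ∈ {2, 3, 4}; NE contributions (0, 6, 9, 11), G = 26.
W^NE = Σw_i − G^NE + (Σα_i)·G^NE = 32 + 4.31·26 = 144.06.
Planner: ∂(Σu_j)/∂c_i = Σα_j − 1 = 4.31 > 0, so everyone contributes w_i; G^SO = 32, W^SO = 32 + 4.31·32 = 169.92.
Deadweight loss = 25.86.

25.86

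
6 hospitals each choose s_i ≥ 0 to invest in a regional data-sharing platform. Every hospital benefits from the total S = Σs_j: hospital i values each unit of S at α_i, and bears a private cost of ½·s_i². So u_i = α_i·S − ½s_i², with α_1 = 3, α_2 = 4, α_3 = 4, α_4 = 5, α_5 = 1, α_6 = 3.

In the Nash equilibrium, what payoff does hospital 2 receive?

72

Hospital i's FOC: ∂u_i/∂s_i = α_i − s_i = 0, so s_i* = α_i.
NE contributions = (3, 4, 4, 5, 1, 3); S = 20.
u_2 = α_2·S − ½·(s_2)² = 4·20 − ½·4² = 72.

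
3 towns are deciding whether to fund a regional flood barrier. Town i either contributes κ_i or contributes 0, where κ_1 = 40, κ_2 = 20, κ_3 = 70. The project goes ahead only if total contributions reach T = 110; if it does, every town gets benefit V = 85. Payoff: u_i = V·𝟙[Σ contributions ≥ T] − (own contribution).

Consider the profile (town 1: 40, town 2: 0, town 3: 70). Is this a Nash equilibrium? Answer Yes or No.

Yes

Total = 110 ≥ 110: provided.
Town 1 (pledges 40, payoff 45): dropping to 0 → total 70, payoff 0. No gain.
Town 2 (pledges 0, payoff 85): pledging 20 → total 130, payoff 65. No gain.
Town 3 (pledges 70, payoff 15): dropping to 0 → total 40, payoff 0. No gain.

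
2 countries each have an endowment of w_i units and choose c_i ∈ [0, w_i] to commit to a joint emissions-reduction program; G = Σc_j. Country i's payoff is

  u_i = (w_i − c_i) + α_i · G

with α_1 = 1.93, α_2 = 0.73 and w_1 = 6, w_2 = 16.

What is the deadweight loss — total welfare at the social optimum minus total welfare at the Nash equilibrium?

26.56

∂u_i/∂c_i = α_i − 1, so country i contributes w_i if α_i > 1, else 0.
α_i > 1 for i ∈ {1}; NE contributions (6, 0), G = 6.
W^NE = Σw_i − G^NE + (Σα_i)·G^NE = 22 + 1.66·6 = 31.96.
Planner: ∂(Σu_j)/∂c_i = Σα_j − 1 = 1.66 > 0, so everyone contributes w_i; G^SO = 22, W^SO = 22 + 1.66·22 = 58.52.
Deadweight loss = 26.56.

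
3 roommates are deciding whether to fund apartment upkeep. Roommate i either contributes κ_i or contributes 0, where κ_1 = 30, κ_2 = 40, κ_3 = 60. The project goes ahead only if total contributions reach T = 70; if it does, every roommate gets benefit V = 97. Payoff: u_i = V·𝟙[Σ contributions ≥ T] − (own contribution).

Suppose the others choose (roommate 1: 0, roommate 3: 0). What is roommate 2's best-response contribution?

0

Others' total = 0. Even contributing 40 gives 40 < 70: no benefit either way.
Best response: 0.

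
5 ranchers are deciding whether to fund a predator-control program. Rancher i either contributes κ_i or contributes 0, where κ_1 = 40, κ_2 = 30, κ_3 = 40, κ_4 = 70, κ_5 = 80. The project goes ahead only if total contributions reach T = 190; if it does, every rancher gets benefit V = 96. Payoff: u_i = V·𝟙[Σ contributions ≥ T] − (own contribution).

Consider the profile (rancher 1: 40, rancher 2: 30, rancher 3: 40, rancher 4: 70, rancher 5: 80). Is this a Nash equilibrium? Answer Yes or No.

No

Total = 260 ≥ 190: provided.
Rancher 1 (pledges 40, payoff 56): dropping to 0 → total 220, payoff 96. Profitable deviation.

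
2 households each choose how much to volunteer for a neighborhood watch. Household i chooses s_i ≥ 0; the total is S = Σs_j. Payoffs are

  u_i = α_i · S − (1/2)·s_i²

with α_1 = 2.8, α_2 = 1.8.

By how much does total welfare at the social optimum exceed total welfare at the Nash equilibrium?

5.54

Household i's FOC: ∂u_i/∂s_i = α_i − s_i = 0, so s_i* = α_i.
NE contributions = (2.8, 1.8); S = 4.6.
W^NE = (Σα)·S − ½Σα_i² = 4.6² − ½·11.08 = 15.62.
Planner sets s_i = Σα_j = 4.6 for every i, so S^SO = 2·4.6 = 9.2.
W^SO = (Σα)·S^SO − ½·2·(Σα)² = (2/2)·4.6² = 21.16.
Deadweight loss = W^SO − W^NE = 5.54.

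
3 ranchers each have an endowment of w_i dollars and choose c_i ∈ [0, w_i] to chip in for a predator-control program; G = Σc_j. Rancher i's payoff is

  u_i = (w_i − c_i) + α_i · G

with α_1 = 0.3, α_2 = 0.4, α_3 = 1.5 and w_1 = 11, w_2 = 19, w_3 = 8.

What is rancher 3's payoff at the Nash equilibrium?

∂u_i/∂c_i = α_i − 1, so rancher i contributes w_i if α_i > 1, else 0.
α_i > 1 for i ∈ {3}; NE contributions (0, 0, 8), G = 8.
u_3 = (8 − 8) + 1.5·8 = 12.

12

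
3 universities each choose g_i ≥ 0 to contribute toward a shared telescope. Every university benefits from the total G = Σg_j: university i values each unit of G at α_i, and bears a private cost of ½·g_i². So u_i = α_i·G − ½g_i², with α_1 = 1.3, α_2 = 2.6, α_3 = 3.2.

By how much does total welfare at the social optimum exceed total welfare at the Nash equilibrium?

University i's FOC: ∂u_i/∂g_i = α_i − g_i = 0, so g_i* = α_i.
NE contributions = (1.3, 2.6, 3.2); G = 7.1.
W^NE = (Σα)·G − ½Σα_i² = 7.1² − ½·18.69 = 41.065.
Planner sets g_i = Σα_j = 7.1 for every i, so G^SO = 3·7.1 = 21.3.
W^SO = (Σα)·G^SO − ½·3·(Σα)² = (3/2)·7.1² = 75.615.
Deadweight loss = W^SO − W^NE = 34.55.

34.55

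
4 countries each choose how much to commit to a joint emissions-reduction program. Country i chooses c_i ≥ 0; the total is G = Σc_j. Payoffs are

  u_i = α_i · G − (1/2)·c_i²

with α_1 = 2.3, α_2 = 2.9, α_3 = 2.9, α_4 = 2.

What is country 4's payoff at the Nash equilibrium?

Country i's FOC: ∂u_i/∂c_i = α_i − c_i = 0, so c_i* = α_i.
NE contributions = (2.3, 2.9, 2.9, 2); G = 10.1.
u_4 = α_4·G − ½·(c_4)² = 2·10.1 − ½·2² = 18.2.

18.2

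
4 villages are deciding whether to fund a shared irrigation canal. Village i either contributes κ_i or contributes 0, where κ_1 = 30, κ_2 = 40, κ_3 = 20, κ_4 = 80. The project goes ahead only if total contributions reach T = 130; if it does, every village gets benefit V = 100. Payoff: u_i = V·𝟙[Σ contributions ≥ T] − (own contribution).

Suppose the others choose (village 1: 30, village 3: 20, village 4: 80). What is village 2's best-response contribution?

0

Others' total = 130 ≥ 130; contributing adds cost 40 for no extra benefit.
Best response: 0.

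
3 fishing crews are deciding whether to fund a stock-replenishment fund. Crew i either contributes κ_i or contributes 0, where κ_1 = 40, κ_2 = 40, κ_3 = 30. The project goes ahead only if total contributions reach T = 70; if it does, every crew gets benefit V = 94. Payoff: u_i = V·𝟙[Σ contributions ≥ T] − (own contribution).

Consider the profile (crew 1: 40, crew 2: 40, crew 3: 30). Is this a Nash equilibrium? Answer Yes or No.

No

Total = 110 ≥ 70: provided.
Crew 1 (pledges 40, payoff 54): dropping to 0 → total 70, payoff 94. Profitable deviation.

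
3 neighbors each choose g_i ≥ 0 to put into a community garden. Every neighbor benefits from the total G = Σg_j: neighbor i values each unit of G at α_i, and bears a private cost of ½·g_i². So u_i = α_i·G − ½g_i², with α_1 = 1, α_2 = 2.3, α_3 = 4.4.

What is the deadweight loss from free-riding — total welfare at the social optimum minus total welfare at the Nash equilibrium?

42.47

Neighbor i's FOC: ∂u_i/∂g_i = α_i − g_i = 0, so g_i* = α_i.
NE contributions = (1, 2.3, 4.4); G = 7.7.
W^NE = (Σα)·G − ½Σα_i² = 7.7² − ½·25.65 = 46.465.
Planner sets g_i = Σα_j = 7.7 for every i, so G^SO = 3·7.7 = 23.1.
W^SO = (Σα)·G^SO − ½·3·(Σα)² = (3/2)·7.7² = 88.935.
Deadweight loss = W^SO − W^NE = 42.47.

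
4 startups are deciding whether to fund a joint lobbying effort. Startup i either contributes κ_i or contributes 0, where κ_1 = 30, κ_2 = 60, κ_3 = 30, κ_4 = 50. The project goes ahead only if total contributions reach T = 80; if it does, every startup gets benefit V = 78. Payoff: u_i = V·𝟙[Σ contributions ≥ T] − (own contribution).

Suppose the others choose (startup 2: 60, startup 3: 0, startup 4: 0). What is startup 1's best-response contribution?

30

Others' total = 60. Contributing 30 brings total to 90 ≥ 80: gain V − κ_1 = 48.
Best response: 30.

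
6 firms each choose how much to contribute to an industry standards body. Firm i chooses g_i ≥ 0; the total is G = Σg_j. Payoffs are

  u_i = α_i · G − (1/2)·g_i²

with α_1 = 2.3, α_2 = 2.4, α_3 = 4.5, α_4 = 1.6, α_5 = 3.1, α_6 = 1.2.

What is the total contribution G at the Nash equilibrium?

15.1

Firm i's FOC: ∂u_i/∂g_i = α_i − g_i = 0, so g_i* = α_i.
NE contributions = (2.3, 2.4, 4.5, 1.6, 3.1, 1.2); G = 15.1.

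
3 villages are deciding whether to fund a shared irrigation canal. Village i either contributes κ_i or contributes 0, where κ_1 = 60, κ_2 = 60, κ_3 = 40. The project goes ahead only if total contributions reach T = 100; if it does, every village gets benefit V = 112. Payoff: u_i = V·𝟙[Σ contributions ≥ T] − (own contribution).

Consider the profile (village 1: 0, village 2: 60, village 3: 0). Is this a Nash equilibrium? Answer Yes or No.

No

Total = 60 < 100: not provided.
Village 1 (pledges 0, payoff 0): pledging 60 → total 120, payoff 52. Profitable deviation.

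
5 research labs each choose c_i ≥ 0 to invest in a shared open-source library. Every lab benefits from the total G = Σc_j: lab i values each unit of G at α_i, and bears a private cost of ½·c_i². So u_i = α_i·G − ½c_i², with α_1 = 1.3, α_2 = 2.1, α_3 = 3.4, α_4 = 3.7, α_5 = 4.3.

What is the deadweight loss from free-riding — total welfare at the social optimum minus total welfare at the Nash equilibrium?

353.48

Lab i's FOC: ∂u_i/∂c_i = α_i − c_i = 0, so c_i* = α_i.
NE contributions = (1.3, 2.1, 3.4, 3.7, 4.3); G = 14.8.
W^NE = (Σα)·G − ½Σα_i² = 14.8² − ½·49.84 = 194.12.
Planner sets c_i = Σα_j = 14.8 for every i, so G^SO = 5·14.8 = 74.
W^SO = (Σα)·G^SO − ½·5·(Σα)² = (5/2)·14.8² = 547.6.
Deadweight loss = W^SO − W^NE = 353.48.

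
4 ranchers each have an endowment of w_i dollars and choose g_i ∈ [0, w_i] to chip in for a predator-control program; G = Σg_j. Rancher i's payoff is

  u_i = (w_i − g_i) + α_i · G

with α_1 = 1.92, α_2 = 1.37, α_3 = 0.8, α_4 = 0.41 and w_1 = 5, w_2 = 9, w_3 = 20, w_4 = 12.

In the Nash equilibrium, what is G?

∂u_i/∂g_i = α_i − 1, so rancher i contributes w_i if α_i > 1, else 0.
α_i > 1 for i ∈ {1, 2}; NE contributions (5, 9, 0, 0), G = 14.

14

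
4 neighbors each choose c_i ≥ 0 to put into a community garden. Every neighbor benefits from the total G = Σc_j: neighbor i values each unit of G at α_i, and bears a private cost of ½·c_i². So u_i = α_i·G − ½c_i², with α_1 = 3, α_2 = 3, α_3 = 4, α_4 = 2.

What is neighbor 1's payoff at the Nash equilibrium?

31.5

Neighbor i's FOC: ∂u_i/∂c_i = α_i − c_i = 0, so c_i* = α_i.
NE contributions = (3, 3, 4, 2); G = 12.
u_1 = α_1·G − ½·(c_1)² = 3·12 − ½·3² = 31.5.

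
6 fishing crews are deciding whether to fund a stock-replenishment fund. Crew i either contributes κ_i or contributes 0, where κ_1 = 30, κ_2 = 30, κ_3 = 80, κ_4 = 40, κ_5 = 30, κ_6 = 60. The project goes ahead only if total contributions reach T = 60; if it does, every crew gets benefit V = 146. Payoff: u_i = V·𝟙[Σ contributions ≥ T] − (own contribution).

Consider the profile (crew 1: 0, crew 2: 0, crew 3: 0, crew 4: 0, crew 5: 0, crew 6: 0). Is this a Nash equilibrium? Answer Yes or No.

Total = 0 < 60: not provided.
Crew 1 (pledges 0, payoff 0): pledging 30 → total 30, payoff -30. No gain.
Crew 2 (pledges 0, payoff 0): pledging 30 → total 30, payoff -30. No gain.
Crew 3 (pledges 0, payoff 0): pledging 80 → total 80, payoff 66. Profitable deviation.

No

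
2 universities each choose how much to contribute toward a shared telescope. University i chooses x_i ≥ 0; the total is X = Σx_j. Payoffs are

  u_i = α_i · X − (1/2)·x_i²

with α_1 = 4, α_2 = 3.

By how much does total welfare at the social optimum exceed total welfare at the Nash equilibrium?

12.5

University i's FOC: ∂u_i/∂x_i = α_i − x_i = 0, so x_i* = α_i.
NE contributions = (4, 3); X = 7.
W^NE = (Σα)·X − ½Σα_i² = 7² − ½·25 = 36.5.
Planner sets x_i = Σα_j = 7 for every i, so X^SO = 2·7 = 14.
W^SO = (Σα)·X^SO − ½·2·(Σα)² = (2/2)·7² = 49.
Deadweight loss = W^SO − W^NE = 12.5.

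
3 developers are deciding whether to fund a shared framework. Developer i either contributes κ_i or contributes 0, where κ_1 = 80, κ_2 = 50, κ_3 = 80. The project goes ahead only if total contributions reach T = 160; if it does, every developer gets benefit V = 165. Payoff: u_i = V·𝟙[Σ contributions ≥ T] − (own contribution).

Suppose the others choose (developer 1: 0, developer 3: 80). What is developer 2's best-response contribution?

0

Others' total = 80. Even contributing 50 gives 130 < 160: no benefit either way.
Best response: 0.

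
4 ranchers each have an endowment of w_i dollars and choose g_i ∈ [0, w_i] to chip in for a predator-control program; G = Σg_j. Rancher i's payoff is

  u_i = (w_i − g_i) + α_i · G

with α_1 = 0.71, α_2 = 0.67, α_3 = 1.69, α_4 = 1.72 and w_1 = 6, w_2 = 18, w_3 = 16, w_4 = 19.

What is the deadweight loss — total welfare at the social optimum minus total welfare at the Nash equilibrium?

∂u_i/∂g_i = α_i − 1, so rancher i contributes w_i if α_i > 1, else 0.
α_i > 1 for i ∈ {3, 4}; NE contributions (0, 0, 16, 19), G = 35.
W^NE = Σw_i − G^NE + (Σα_i)·G^NE = 59 + 3.79·35 = 191.65.
Planner: ∂(Σu_j)/∂g_i = Σα_j − 1 = 3.79 > 0, so everyone contributes w_i; G^SO = 59, W^SO = 59 + 3.79·59 = 282.61.
Deadweight loss = 90.96.

90.96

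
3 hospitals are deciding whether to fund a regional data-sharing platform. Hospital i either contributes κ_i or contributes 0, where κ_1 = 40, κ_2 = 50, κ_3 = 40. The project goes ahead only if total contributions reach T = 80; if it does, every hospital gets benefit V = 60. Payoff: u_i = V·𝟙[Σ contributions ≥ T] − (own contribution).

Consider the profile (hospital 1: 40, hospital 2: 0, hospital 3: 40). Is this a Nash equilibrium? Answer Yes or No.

Yes

Total = 80 ≥ 80: provided.
Hospital 1 (pledges 40, payoff 20): dropping to 0 → total 40, payoff 0. No gain.
Hospital 2 (pledges 0, payoff 60): pledging 50 → total 130, payoff 10. No gain.
Hospital 3 (pledges 40, payoff 20): dropping to 0 → total 40, payoff 0. No gain.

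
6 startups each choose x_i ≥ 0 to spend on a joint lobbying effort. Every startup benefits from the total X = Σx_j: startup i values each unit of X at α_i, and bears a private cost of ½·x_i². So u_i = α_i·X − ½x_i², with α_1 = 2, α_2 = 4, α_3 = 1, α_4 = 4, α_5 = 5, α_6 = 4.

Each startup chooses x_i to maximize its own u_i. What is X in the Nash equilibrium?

Startup i's FOC: ∂u_i/∂x_i = α_i − x_i = 0, so x_i* = α_i.
NE contributions = (2, 4, 1, 4, 5, 4); X = 20.

20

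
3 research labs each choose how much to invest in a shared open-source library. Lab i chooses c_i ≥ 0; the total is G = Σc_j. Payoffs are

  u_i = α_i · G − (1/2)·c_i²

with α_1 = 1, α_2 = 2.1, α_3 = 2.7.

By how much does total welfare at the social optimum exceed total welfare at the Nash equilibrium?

Lab i's FOC: ∂u_i/∂c_i = α_i − c_i = 0, so c_i* = α_i.
NE contributions = (1, 2.1, 2.7); G = 5.8.
W^NE = (Σα)·G − ½Σα_i² = 5.8² − ½·12.7 = 27.29.
Planner sets c_i = Σα_j = 5.8 for every i, so G^SO = 3·5.8 = 17.4.
W^SO = (Σα)·G^SO − ½·3·(Σα)² = (3/2)·5.8² = 50.46.
Deadweight loss = W^SO − W^NE = 23.17.

23.17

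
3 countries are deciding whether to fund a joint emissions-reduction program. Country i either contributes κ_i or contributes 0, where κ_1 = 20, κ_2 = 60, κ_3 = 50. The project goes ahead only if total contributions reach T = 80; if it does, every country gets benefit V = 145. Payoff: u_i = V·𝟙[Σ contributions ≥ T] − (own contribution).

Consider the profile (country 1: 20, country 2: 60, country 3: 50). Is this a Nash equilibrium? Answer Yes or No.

No

Total = 130 ≥ 80: provided.
Country 1 (pledges 20, payoff 125): dropping to 0 → total 110, payoff 145. Profitable deviation.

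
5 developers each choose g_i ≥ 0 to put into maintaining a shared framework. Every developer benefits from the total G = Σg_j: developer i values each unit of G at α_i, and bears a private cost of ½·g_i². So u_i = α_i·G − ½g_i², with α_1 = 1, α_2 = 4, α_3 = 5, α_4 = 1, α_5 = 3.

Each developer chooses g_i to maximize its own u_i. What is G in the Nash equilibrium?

14

Developer i's FOC: ∂u_i/∂g_i = α_i − g_i = 0, so g_i* = α_i.
NE contributions = (1, 4, 5, 1, 3); G = 14.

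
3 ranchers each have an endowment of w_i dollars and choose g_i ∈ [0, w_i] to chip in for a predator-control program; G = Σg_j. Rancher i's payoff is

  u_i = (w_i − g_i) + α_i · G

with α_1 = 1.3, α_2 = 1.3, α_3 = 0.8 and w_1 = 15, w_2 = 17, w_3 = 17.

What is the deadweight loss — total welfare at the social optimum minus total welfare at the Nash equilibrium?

40.8

∂u_i/∂g_i = α_i − 1, so rancher i contributes w_i if α_i > 1, else 0.
α_i > 1 for i ∈ {1, 2}; NE contributions (15, 17, 0), G = 32.
W^NE = Σw_i − G^NE + (Σα_i)·G^NE = 49 + 2.4·32 = 125.8.
Planner: ∂(Σu_j)/∂g_i = Σα_j − 1 = 2.4 > 0, so everyone contributes w_i; G^SO = 49, W^SO = 49 + 2.4·49 = 166.6.
Deadweight loss = 40.8.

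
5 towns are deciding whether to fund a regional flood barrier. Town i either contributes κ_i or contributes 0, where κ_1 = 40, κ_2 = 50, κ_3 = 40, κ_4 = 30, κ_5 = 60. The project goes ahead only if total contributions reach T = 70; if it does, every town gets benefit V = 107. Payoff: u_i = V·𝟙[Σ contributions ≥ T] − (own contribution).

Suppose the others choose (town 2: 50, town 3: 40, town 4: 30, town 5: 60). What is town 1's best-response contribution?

0

Others' total = 180 ≥ 70; contributing adds cost 40 for no extra benefit.
Best response: 0.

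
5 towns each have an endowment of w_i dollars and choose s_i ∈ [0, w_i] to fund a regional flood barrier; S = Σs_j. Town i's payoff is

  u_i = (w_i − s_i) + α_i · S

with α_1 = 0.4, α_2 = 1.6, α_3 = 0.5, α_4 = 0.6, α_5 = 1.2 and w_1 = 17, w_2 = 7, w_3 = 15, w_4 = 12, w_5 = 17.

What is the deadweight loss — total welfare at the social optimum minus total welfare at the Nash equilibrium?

∂u_i/∂s_i = α_i − 1, so town i contributes w_i if α_i > 1, else 0.
α_i > 1 for i ∈ {2, 5}; NE contributions (0, 7, 0, 0, 17), S = 24.
W^NE = Σw_i − S^NE + (Σα_i)·S^NE = 68 + 3.3·24 = 147.2.
Planner: ∂(Σu_j)/∂s_i = Σα_j − 1 = 3.3 > 0, so everyone contributes w_i; S^SO = 68, W^SO = 68 + 3.3·68 = 292.4.
Deadweight loss = 145.2.

145.2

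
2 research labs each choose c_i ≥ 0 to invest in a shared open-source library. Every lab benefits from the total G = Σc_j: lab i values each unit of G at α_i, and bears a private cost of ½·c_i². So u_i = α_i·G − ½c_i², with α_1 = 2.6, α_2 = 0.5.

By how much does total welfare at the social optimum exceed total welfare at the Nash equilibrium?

3.505

Lab i's FOC: ∂u_i/∂c_i = α_i − c_i = 0, so c_i* = α_i.
NE contributions = (2.6, 0.5); G = 3.1.
W^NE = (Σα)·G − ½Σα_i² = 3.1² − ½·7.01 = 6.105.
Planner sets c_i = Σα_j = 3.1 for every i, so G^SO = 2·3.1 = 6.2.
W^SO = (Σα)·G^SO − ½·2·(Σα)² = (2/2)·3.1² = 9.61.
Deadweight loss = W^SO − W^NE = 3.505.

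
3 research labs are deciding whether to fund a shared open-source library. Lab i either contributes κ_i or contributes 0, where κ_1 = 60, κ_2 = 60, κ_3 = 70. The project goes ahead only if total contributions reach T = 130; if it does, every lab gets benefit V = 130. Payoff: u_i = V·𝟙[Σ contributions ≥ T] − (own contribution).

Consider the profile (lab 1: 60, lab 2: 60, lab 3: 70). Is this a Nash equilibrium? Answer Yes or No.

No

Total = 190 ≥ 130: provided.
Lab 1 (pledges 60, payoff 70): dropping to 0 → total 130, payoff 130. Profitable deviation.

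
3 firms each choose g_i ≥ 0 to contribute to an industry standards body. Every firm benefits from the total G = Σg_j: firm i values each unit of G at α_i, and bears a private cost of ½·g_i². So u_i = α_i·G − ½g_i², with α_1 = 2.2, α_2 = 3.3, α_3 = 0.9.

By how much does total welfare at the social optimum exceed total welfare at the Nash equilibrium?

28.75

Firm i's FOC: ∂u_i/∂g_i = α_i − g_i = 0, so g_i* = α_i.
NE contributions = (2.2, 3.3, 0.9); G = 6.4.
W^NE = (Σα)·G − ½Σα_i² = 6.4² − ½·16.54 = 32.69.
Planner sets g_i = Σα_j = 6.4 for every i, so G^SO = 3·6.4 = 19.2.
W^SO = (Σα)·G^SO − ½·3·(Σα)² = (3/2)·6.4² = 61.44.
Deadweight loss = W^SO − W^NE = 28.75.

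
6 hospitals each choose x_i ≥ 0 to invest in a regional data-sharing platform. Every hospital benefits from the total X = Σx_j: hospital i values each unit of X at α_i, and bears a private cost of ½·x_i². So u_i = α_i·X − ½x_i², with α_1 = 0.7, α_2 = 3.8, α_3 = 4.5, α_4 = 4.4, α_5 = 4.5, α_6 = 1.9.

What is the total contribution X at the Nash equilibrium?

Hospital i's FOC: ∂u_i/∂x_i = α_i − x_i = 0, so x_i* = α_i.
NE contributions = (0.7, 3.8, 4.5, 4.4, 4.5, 1.9); X = 19.8.

19.8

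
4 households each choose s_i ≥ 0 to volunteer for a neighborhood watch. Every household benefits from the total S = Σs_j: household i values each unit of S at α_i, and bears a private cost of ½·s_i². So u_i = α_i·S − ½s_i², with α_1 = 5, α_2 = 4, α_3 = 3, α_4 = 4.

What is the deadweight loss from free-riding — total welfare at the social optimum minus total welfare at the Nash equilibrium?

Household i's FOC: ∂u_i/∂s_i = α_i − s_i = 0, so s_i* = α_i.
NE contributions = (5, 4, 3, 4); S = 16.
W^NE = (Σα)·S − ½Σα_i² = 16² − ½·66 = 223.
Planner sets s_i = Σα_j = 16 for every i, so S^SO = 4·16 = 64.
W^SO = (Σα)·S^SO − ½·4·(Σα)² = (4/2)·16² = 512.
Deadweight loss = W^SO − W^NE = 289.

289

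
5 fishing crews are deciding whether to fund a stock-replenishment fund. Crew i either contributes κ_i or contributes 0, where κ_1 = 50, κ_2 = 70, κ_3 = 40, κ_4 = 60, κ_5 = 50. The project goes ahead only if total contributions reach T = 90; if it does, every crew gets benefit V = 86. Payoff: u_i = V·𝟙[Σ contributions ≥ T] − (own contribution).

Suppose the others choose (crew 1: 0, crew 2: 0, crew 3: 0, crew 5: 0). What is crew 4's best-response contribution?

0

Others' total = 0. Even contributing 60 gives 60 < 90: no benefit either way.
Best response: 0.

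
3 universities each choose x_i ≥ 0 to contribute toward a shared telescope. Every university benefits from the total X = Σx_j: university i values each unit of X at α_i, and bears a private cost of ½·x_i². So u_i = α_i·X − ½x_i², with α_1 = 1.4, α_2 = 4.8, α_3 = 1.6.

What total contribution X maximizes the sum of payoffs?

23.4

Planner FOC: ∂(Σu_j)/∂x_i = (Σα_j) − x_i = 0, so x_i^SO = Σα_j = 7.8 for every i; X^SO = 23.4.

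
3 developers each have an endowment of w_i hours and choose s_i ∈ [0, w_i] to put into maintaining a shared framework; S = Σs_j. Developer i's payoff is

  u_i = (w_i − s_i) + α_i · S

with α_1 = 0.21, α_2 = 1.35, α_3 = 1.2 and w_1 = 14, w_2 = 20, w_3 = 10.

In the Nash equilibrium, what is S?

∂u_i/∂s_i = α_i − 1, so developer i contributes w_i if α_i > 1, else 0.
α_i > 1 for i ∈ {2, 3}; NE contributions (0, 20, 10), S = 30.

30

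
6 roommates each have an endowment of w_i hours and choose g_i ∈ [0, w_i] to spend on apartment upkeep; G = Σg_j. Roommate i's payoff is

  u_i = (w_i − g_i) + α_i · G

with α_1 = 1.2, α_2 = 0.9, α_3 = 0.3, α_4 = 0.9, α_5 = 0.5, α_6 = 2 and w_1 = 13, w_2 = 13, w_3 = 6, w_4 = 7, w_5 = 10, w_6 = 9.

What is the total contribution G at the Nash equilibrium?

∂u_i/∂g_i = α_i − 1, so roommate i contributes w_i if α_i > 1, else 0.
α_i > 1 for i ∈ {1, 6}; NE contributions (13, 0, 0, 0, 0, 9), G = 22.

22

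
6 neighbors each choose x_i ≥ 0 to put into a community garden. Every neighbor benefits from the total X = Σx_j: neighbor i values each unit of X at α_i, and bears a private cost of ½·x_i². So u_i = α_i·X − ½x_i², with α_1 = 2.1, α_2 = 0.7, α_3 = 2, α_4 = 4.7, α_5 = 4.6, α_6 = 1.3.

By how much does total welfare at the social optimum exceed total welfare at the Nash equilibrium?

501.24

Neighbor i's FOC: ∂u_i/∂x_i = α_i − x_i = 0, so x_i* = α_i.
NE contributions = (2.1, 0.7, 2, 4.7, 4.6, 1.3); X = 15.4.
W^NE = (Σα)·X − ½Σα_i² = 15.4² − ½·53.84 = 210.24.
Planner sets x_i = Σα_j = 15.4 for every i, so X^SO = 6·15.4 = 92.4.
W^SO = (Σα)·X^SO − ½·6·(Σα)² = (6/2)·15.4² = 711.48.
Deadweight loss = W^SO − W^NE = 501.24.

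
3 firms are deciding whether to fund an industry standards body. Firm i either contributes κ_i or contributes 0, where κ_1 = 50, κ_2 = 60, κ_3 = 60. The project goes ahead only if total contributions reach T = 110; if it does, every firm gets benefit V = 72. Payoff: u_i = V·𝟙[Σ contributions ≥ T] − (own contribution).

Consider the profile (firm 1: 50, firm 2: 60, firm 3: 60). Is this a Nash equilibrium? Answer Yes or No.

No

Total = 170 ≥ 110: provided.
Firm 1 (pledges 50, payoff 22): dropping to 0 → total 120, payoff 72. Profitable deviation.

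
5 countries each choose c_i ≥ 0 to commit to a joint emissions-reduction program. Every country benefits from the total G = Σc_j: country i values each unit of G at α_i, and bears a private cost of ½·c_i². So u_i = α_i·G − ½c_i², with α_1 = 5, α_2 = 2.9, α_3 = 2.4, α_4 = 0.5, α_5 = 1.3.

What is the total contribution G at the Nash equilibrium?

12.1

Country i's FOC: ∂u_i/∂c_i = α_i − c_i = 0, so c_i* = α_i.
NE contributions = (5, 2.9, 2.4, 0.5, 1.3); G = 12.1.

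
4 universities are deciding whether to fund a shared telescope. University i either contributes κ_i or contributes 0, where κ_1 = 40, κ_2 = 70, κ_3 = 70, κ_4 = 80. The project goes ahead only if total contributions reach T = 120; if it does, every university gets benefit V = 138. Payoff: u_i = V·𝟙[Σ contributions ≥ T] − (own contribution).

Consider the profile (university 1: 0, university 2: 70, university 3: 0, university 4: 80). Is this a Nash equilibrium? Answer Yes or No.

Yes

Total = 150 ≥ 120: provided.
University 1 (pledges 0, payoff 138): pledging 40 → total 190, payoff 98. No gain.
University 2 (pledges 70, payoff 68): dropping to 0 → total 80, payoff 0. No gain.
University 3 (pledges 0, payoff 138): pledging 70 → total 220, payoff 68. No gain.
University 4 (pledges 80, payoff 58): dropping to 0 → total 70, payoff 0. No gain.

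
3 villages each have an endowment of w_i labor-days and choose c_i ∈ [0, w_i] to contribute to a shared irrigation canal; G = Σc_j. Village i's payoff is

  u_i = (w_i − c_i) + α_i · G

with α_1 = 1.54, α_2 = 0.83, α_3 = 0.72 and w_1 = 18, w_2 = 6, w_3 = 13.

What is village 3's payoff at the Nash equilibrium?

∂u_i/∂c_i = α_i − 1, so village i contributes w_i if α_i > 1, else 0.
α_i > 1 for i ∈ {1}; NE contributions (18, 0, 0), G = 18.
u_3 = (13 − 0) + 0.72·18 = 25.96.

25.96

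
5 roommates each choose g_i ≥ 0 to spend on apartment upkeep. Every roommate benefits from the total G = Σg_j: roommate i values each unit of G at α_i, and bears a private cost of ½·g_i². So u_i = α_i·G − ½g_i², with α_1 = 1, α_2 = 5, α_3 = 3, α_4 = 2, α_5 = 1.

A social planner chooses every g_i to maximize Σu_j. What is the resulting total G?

60

Planner FOC: ∂(Σu_j)/∂g_i = (Σα_j) − g_i = 0, so g_i^SO = Σα_j = 12 for every i; G^SO = 60.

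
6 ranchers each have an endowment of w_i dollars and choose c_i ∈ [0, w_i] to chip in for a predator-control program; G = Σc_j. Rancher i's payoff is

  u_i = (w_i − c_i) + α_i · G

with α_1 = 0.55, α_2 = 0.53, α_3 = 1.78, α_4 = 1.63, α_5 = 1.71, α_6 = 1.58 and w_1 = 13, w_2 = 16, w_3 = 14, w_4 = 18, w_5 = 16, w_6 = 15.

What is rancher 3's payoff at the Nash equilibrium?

∂u_i/∂c_i = α_i − 1, so rancher i contributes w_i if α_i > 1, else 0.
α_i > 1 for i ∈ {3, 4, 5, 6}; NE contributions (0, 0, 14, 18, 16, 15), G = 63.
u_3 = (14 − 14) + 1.78·63 = 112.14.

112.14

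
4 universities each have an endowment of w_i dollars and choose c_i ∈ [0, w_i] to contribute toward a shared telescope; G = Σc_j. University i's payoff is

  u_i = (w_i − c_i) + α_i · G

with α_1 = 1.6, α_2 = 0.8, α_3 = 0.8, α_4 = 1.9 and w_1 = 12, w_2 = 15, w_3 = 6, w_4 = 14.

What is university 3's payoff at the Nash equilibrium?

∂u_i/∂c_i = α_i − 1, so university i contributes w_i if α_i > 1, else 0.
α_i > 1 for i ∈ {1, 4}; NE contributions (12, 0, 0, 14), G = 26.
u_3 = (6 − 0) + 0.8·26 = 26.8.

26.8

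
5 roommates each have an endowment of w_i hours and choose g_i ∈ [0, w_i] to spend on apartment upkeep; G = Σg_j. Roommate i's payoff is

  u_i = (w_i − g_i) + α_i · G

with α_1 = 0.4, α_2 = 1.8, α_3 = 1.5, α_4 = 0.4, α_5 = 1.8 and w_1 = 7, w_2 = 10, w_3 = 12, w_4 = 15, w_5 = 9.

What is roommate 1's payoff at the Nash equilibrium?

∂u_i/∂g_i = α_i − 1, so roommate i contributes w_i if α_i > 1, else 0.
α_i > 1 for i ∈ {2, 3, 5}; NE contributions (0, 10, 12, 0, 9), G = 31.
u_1 = (7 − 0) + 0.4·31 = 19.4.

19.4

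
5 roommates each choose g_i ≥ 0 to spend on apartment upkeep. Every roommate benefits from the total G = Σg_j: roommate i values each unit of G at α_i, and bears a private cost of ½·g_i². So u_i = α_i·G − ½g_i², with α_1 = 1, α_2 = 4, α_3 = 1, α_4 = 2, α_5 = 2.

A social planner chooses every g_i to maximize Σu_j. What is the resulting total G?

50

Planner FOC: ∂(Σu_j)/∂g_i = (Σα_j) − g_i = 0, so g_i^SO = Σα_j = 10 for every i; G^SO = 50.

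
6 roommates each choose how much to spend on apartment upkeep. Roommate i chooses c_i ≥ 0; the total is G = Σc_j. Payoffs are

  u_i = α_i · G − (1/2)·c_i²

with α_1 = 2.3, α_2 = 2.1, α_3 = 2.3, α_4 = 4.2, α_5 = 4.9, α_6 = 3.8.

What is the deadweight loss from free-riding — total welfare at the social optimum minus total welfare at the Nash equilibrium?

803.86

Roommate i's FOC: ∂u_i/∂c_i = α_i − c_i = 0, so c_i* = α_i.
NE contributions = (2.3, 2.1, 2.3, 4.2, 4.9, 3.8); G = 19.6.
W^NE = (Σα)·G − ½Σα_i² = 19.6² − ½·71.08 = 348.62.
Planner sets c_i = Σα_j = 19.6 for every i, so G^SO = 6·19.6 = 117.6.
W^SO = (Σα)·G^SO − ½·6·(Σα)² = (6/2)·19.6² = 1152.48.
Deadweight loss = W^SO − W^NE = 803.86.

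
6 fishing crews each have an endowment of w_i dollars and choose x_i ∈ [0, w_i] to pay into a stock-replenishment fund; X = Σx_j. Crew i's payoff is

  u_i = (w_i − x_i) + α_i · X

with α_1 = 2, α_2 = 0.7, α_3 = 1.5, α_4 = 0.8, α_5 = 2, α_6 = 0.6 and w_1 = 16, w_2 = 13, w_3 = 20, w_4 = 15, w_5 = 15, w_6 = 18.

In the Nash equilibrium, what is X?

∂u_i/∂x_i = α_i − 1, so crew i contributes w_i if α_i > 1, else 0.
α_i > 1 for i ∈ {1, 3, 5}; NE contributions (16, 0, 20, 0, 15, 0), X = 51.

51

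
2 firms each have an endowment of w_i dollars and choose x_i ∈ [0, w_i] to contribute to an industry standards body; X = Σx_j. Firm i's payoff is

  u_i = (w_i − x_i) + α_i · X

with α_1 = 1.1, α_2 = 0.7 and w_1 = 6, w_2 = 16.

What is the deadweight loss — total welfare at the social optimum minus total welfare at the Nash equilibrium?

∂u_i/∂x_i = α_i − 1, so firm i contributes w_i if α_i > 1, else 0.
α_i > 1 for i ∈ {1}; NE contributions (6, 0), X = 6.
W^NE = Σw_i − X^NE + (Σα_i)·X^NE = 22 + 0.8·6 = 26.8.
Planner: ∂(Σu_j)/∂x_i = Σα_j − 1 = 0.8 > 0, so everyone contributes w_i; X^SO = 22, W^SO = 22 + 0.8·22 = 39.6.
Deadweight loss = 12.8.

12.8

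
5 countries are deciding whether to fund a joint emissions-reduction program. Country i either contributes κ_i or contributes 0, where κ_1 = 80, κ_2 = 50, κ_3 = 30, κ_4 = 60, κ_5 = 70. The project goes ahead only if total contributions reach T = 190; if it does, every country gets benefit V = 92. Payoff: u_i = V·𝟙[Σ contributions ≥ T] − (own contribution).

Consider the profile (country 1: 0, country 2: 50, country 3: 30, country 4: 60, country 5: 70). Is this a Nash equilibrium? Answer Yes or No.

Total = 210 ≥ 190: provided.
Country 1 (pledges 0, payoff 92): pledging 80 → total 290, payoff 12. No gain.
Country 2 (pledges 50, payoff 42): dropping to 0 → total 160, payoff 0. No gain.
Country 3 (pledges 30, payoff 62): dropping to 0 → total 180, payoff 0. No gain.
Country 4 (pledges 60, payoff 32): dropping to 0 → total 150, payoff 0. No gain.
Country 5 (pledges 70, payoff 22): dropping to 0 → total 140, payoff 0. No gain.

Yes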